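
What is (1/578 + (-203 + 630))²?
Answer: 60913695249/334084 ≈ 1.8233e+5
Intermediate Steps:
(1/578 + (-203 + 630))² = (1/578 + 427)² = (246807/578)² = 60913695249/334084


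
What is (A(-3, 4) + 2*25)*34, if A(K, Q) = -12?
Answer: 1292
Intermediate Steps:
(A(-3, 4) + 2*25)*34 = (-12 + 2*25)*34 = (-12 + 50)*34 = 38*34 = 1292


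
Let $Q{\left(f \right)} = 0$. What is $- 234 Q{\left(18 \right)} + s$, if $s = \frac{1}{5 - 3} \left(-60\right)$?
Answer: $-30$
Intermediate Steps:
$s = -30$ ($s = \frac{1}{2} \left(-60\right) = -30$)
$- 234 Q{\left(18 \right)} + s = \left(-234\right) 0 - 30 = 0 - 30 = -30$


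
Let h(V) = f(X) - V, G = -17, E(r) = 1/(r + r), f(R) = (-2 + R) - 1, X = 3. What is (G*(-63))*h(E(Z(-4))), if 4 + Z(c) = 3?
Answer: 1071/2 ≈ 535.50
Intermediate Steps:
Z(c) = -1 (Z(c) = -4 + 3 = -1)
f(R) = -3 + R
E(r) = 1/(2*r)
h(V) = -V (h(V) = (-3 + 3) - V = 0 - V = -V)
(G*(-63))*h(E(Z(-4))) = (-17*(-63))*(-1/(2*(-1))) = 1071*(-(-1)/2) = 1071*(-1*(-½)) = 1071*(½) = 1071/2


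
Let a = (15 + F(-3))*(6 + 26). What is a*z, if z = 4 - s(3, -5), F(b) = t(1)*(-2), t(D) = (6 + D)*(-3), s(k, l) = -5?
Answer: 16416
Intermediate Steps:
t(D) = -18 - 3*D
F(b) = 42 (F(b) = (-18 - 3*1)*(-2) = (-18 - 3)*(-2) = -21*(-2) = 42)
z = 9 (z = 4 - 1*(-5) = 4 + 5 = 9)
a = 1824 (a = (15 + 42)*(6 + 26) = 57*32 = 1824)
a*z = 1824*9 = 16416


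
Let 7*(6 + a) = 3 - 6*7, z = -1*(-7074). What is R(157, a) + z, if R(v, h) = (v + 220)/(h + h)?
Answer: 1143349/162 ≈ 7057.7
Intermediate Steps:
z = 7074
a = -81/7 (a = -6 + (3 - 6*7)/7 = -6 + (3 - 42)/7 = -6 + (1/7)*(-39) = -6 - 39/7 = -81/7 ≈ -11.571)
R(v, h) = (220 + v)/(2*h) (R(v, h) = (220 + v)/((2*h)) = (220 + v)*(1/(2*h)) = (220 + v)/(2*h))
R(157, a) + z = (220 + 157)/(2*(-81/7)) + 7074 = (1/2)*(-7/81)*377 + 7074 = -2639/162 + 7074 = 1143349/162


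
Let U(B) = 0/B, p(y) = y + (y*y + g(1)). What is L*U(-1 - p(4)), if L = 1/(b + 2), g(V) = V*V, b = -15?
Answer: 0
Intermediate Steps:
g(V) = V²
p(y) = 1 + y + y² (p(y) = y + (y*y + 1²) = y + (y² + 1) = y + (1 + y²) = 1 + y + y²)
L = -1/13 (L = 1/(-15 + 2) = 1/(-13) = -1/13 ≈ -0.076923)
U(B) = 0
L*U(-1 - p(4)) = -1/13*0 = 0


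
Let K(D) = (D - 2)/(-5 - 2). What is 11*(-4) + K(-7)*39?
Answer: 43/7 ≈ 6.1429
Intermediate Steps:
K(D) = 2/7 - D/7 (K(D) = (-2 + D)/(-7) = (-2 + D)*(-⅐) = 2/7 - D/7)
11*(-4) + K(-7)*39 = 11*(-4) + (2/7 - ⅐*(-7))*39 = -44 + (2/7 + 1)*39 = -44 + (9/7)*39 = -44 + 351/7 = 43/7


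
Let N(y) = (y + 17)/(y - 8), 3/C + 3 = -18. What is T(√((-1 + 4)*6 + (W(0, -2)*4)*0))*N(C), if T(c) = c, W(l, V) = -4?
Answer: -118*√2/19 ≈ -8.7830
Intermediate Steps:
C = -⅐ (C = 3/(-3 - 18) = 3/(-21) = 3*(-1/21) = -⅐ ≈ -0.14286)
N(y) = (17 + y)/(-8 + y)
T(√((-1 + 4)*6 + (W(0, -2)*4)*0))*N(C) = √((-1 + 4)*6 - 4*4*0)*((17 - ⅐)/(-8 - ⅐)) = √(3*6 - 16*0)*((118/7)/(-57/7)) = √(18 + 0)*(-7/57*118/7) = √18*(-118/57) = (3*√2)*(-118/57) = -118*√2/19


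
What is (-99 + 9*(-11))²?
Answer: 39204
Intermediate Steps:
(-99 + 9*(-11))² = (-99 - 99)² = (-198)² = 39204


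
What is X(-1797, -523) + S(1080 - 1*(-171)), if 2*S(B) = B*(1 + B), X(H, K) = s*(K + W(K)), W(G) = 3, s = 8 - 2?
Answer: 780006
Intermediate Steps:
s = 6
X(H, K) = 18 + 6*K (X(H, K) = 6*(K + 3) = 6*(3 + K) = 18 + 6*K)
S(B) = B*(1 + B)/2 (S(B) = (B*(1 + B))/2 = B*(1 + B)/2)
X(-1797, -523) + S(1080 - 1*(-171)) = (18 + 6*(-523)) + (1080 - 1*(-171))*(1 + (1080 - 1*(-171)))/2 = (18 - 3138) + (1080 + 171)*(1 + (1080 + 171))/2 = -3120 + (½)*1251*(1 + 1251) = -3120 + (½)*1251*1252 = -3120 + 783126 = 780006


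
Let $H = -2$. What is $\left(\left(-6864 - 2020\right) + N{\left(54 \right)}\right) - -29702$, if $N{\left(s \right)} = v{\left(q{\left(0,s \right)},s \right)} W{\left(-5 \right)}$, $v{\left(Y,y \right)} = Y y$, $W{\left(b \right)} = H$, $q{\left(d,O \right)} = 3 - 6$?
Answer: $21142$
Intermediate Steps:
$q{\left(d,O \right)} = -3$ ($q{\left(d,O \right)} = 3 - 6 = -3$)
$W{\left(b \right)} = -2$
$N{\left(s \right)} = 6 s$ ($N{\left(s \right)} = - 3 s \left(-2\right) = 6 s$)
$\left(\left(-6864 - 2020\right) + N{\left(54 \right)}\right) - -29702 = \left(\left(-6864 - 2020\right) + 6 \cdot 54\right) - -29702 = \left(-8884 + 324\right) + 29702 = -8560 + 29702 = 21142$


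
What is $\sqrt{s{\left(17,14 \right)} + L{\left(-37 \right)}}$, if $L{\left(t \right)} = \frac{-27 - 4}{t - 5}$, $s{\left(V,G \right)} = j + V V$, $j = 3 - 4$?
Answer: $\frac{\sqrt{509334}}{42} \approx 16.992$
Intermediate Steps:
$j = -1$
$s{\left(V,G \right)} = -1 + V^{2}$ ($s{\left(V,G \right)} = -1 + V V = -1 + V^{2}$)
$L{\left(t \right)} = - \frac{31}{-5 + t}$
$\sqrt{s{\left(17,14 \right)} + L{\left(-37 \right)}} = \sqrt{\left(-1 + 17^{2}\right) - \frac{31}{-5 - 37}} = \sqrt{\left(-1 + 289\right) - \frac{31}{-42}} = \sqrt{288 - - \frac{31}{42}} = \sqrt{288 + \frac{31}{42}} = \sqrt{\frac{12127}{42}} = \frac{\sqrt{509334}}{42}$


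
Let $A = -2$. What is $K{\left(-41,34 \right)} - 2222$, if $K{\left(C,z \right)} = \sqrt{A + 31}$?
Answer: $-2222 + \sqrt{29} \approx -2216.6$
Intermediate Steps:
$K{\left(C,z \right)} = \sqrt{29}$ ($K{\left(C,z \right)} = \sqrt{-2 + 31} = \sqrt{29}$)
$K{\left(-41,34 \right)} - 2222 = \sqrt{29} - 2222 = -2222 + \sqrt{29}$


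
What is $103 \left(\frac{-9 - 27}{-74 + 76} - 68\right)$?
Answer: $-8858$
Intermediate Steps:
$103 \left(\frac{-9 - 27}{-74 + 76} - 68\right) = 103 \left(- \frac{36}{2} - 68\right) = 103 \left(\left(-36\right) \frac{1}{2} - 68\right) = 103 \left(-18 - 68\right) = 103 \left(-86\right) = -8858$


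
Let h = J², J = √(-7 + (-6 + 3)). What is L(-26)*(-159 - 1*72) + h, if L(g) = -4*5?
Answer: 4610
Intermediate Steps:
L(g) = -20
J = I*√10 (J = √(-7 - 3) = √(-10) = I*√10 ≈ 3.1623*I)
h = -10 (h = (I*√10)² = -10)
L(-26)*(-159 - 1*72) + h = -20*(-159 - 1*72) - 10 = -20*(-159 - 72) - 10 = -20*(-231) - 10 = 4620 - 10 = 4610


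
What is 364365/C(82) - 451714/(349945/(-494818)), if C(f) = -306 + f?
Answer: 49940125133723/78387680 ≈ 6.3709e+5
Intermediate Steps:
364365/C(82) - 451714/(349945/(-494818)) = 364365/(-306 + 82) - 451714/(349945/(-494818)) = 364365/(-224) - 451714/(349945*(-1/494818)) = 364365*(-1/224) - 451714/(-349945/494818) = -364365/224 - 451714*(-494818/349945) = -364365/224 + 223516218052/349945 = 49940125133723/78387680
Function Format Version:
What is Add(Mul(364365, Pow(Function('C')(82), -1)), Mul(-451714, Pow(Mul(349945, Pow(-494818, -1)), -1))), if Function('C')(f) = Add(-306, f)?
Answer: Rational(49940125133723, 78387680) ≈ 6.3709e+5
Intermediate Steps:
Add(Mul(364365, Pow(Function('C')(82), -1)), Mul(-451714, Pow(Mul(349945, Pow(-494818, -1)), -1))) = Add(Mul(364365, Pow(Add(-306, 82), -1)), Mul(-451714, Pow(Mul(349945, Pow(-494818, -1)), -1))) = Add(Mul(364365, Pow(-224, -1)), Mul(-451714, Pow(Mul(349945, Rational(-1, 494818)), -1))) = Add(Mul(364365, Rational(-1, 224)), Mul(-451714, Pow(Rational(-349945, 494818), -1))) = Add(Rational(-364365, 224), Mul(-451714, Rational(-494818, 349945))) = Add(Rational(-364365, 224), Rational(223516218052, 349945)) = Rational(49940125133723, 78387680)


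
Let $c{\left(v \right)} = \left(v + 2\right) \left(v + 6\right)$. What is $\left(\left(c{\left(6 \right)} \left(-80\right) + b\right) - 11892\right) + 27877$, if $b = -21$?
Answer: $8284$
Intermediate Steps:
$c{\left(v \right)} = \left(2 + v\right) \left(6 + v\right)$
$\left(\left(c{\left(6 \right)} \left(-80\right) + b\right) - 11892\right) + 27877 = \left(\left(\left(12 + 6^{2} + 8 \cdot 6\right) \left(-80\right) - 21\right) - 11892\right) + 27877 = \left(\left(\left(12 + 36 + 48\right) \left(-80\right) - 21\right) - 11892\right) + 27877 = \left(\left(96 \left(-80\right) - 21\right) - 11892\right) + 27877 = \left(\left(-7680 - 21\right) - 11892\right) + 27877 = \left(-7701 - 11892\right) + 27877 = -19593 + 27877 = 8284$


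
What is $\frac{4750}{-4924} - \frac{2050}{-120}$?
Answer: $\frac{238105}{14772} \approx 16.119$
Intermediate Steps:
$\frac{4750}{-4924} - \frac{2050}{-120} = 4750 \left(- \frac{1}{4924}\right) - - \frac{205}{12} = - \frac{2375}{2462} + \frac{205}{12} = \frac{238105}{14772}$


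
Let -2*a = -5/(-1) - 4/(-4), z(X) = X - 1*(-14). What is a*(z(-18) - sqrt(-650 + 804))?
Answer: 12 + 3*sqrt(154) ≈ 49.229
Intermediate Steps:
z(X) = 14 + X (z(X) = X + 14 = 14 + X)
a = -3 (a = -(-5/(-1) - 4/(-4))/2 = -(-5*(-1) - 4*(-1/4))/2 = -(5 + 1)/2 = -1/2*6 = -3)
a*(z(-18) - sqrt(-650 + 804)) = -3*((14 - 18) - sqrt(-650 + 804)) = -3*(-4 - sqrt(154)) = 12 + 3*sqrt(154)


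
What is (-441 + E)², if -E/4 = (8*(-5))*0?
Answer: 194481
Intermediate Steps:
E = 0 (E = -4*8*(-5)*0 = -(-160)*0 = -4*0 = 0)
(-441 + E)² = (-441 + 0)² = (-441)² = 194481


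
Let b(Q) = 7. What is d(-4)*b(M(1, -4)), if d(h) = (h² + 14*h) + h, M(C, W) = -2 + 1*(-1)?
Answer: -308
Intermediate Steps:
M(C, W) = -3 (M(C, W) = -2 - 1 = -3)
d(h) = h² + 15*h
d(-4)*b(M(1, -4)) = -4*(15 - 4)*7 = -4*11*7 = -44*7 = -308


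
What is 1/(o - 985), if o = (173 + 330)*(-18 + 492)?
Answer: 1/237437 ≈ 4.2116e-6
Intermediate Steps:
o = 238422 (o = 503*474 = 238422)
1/(o - 985) = 1/(238422 - 985) = 1/237437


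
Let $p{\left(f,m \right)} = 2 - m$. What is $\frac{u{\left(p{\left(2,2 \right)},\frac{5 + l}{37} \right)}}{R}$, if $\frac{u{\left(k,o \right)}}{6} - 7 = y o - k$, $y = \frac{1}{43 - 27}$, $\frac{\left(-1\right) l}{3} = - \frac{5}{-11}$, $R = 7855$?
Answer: $\frac{17109}{3196985} \approx 0.0053516$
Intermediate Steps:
$l = - \frac{15}{11}$ ($l = - 3 \left(- \frac{5}{-11}\right) = - 3 \left(\left(-5\right) \left(- \frac{1}{11}\right)\right) = \left(-3\right) \frac{5}{11} = - \frac{15}{11} \approx -1.3636$)
$y = \frac{1}{16} \approx 0.0625$
$u{\left(k,o \right)} = 42 - 6 k + \frac{3 o}{8}$ ($u{\left(k,o \right)} = 42 + 6 \left(\frac{o}{16} - k\right) = 42 + 6 \left(- k + \frac{o}{16}\right) = 42 - \left(6 k - \frac{3 o}{8}\right) = 42 - 6 k + \frac{3 o}{8}$)
$\frac{u{\left(p{\left(2,2 \right)},\frac{5 + l}{37} \right)}}{R} = \frac{42 - 6 \left(2 - 2\right) + \frac{3 \frac{5 - \frac{15}{11}}{37}}{8}}{7855} = \left(42 - 6 \left(2 - 2\right) + \frac{3 \cdot \frac{40}{11} \cdot \frac{1}{37}}{8}\right) \frac{1}{7855} = \left(42 - 0 + \frac{3}{8} \cdot \frac{40}{407}\right) \frac{1}{7855} = \left(42 + 0 + \frac{15}{407}\right) \frac{1}{7855} = \frac{17109}{407} \cdot \frac{1}{7855} = \frac{17109}{3196985}$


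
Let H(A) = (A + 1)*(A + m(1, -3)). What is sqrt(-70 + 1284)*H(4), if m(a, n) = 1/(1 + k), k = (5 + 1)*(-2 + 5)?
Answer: 385*sqrt(1214)/19 ≈ 706.02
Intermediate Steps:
k = 18 (k = 6*3 = 18)
m(a, n) = 1/19 (m(a, n) = 1/(1 + 18) = 1/19)
H(A) = (1 + A)*(1/19 + A) (H(A) = (A + 1)*(A + 1/19) = (1 + A)*(1/19 + A))
sqrt(-70 + 1284)*H(4) = sqrt(-70 + 1284)*(1/19 + 4**2 + (20/19)*4) = sqrt(1214)*(1/19 + 16 + 80/19) = sqrt(1214)*(385/19) = 385*sqrt(1214)/19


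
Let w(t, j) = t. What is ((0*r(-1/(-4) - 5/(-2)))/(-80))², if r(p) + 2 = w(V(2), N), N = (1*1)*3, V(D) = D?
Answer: 0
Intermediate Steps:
N = 3 (N = 1*3 = 3)
r(p) = 0 (r(p) = -2 + 2 = 0)
((0*r(-1/(-4) - 5/(-2)))/(-80))² = ((0*0)/(-80))² = (0*(-1/80))² = 0² = 0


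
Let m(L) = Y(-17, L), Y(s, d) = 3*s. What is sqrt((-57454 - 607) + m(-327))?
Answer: 16*I*sqrt(227) ≈ 241.06*I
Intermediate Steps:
m(L) = -51 (m(L) = 3*(-17) = -51)
sqrt((-57454 - 607) + m(-327)) = sqrt((-57454 - 607) - 51) = sqrt(-58061 - 51) = sqrt(-58112) = 16*I*sqrt(227)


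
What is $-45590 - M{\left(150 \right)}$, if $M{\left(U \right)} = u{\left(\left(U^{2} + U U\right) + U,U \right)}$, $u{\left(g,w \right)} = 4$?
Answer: $-45594$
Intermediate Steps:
$M{\left(U \right)} = 4$
$-45590 - M{\left(150 \right)} = -45590 - 4 = -45594$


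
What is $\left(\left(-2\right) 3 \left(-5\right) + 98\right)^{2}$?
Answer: $16384$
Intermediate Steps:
$\left(\left(-2\right) 3 \left(-5\right) + 98\right)^{2} = \left(\left(-6\right) \left(-5\right) + 98\right)^{2} = \left(30 + 98\right)^{2} = 128^{2} = 16384$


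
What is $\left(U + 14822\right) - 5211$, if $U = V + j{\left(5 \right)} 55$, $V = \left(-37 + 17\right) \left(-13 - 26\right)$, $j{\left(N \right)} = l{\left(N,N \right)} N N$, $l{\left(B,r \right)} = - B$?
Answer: $3516$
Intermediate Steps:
$j{\left(N \right)} = - N^{3}$ ($j{\left(N \right)} = - N N N = - N^{2} N = - N^{3}$)
$V = 780$ ($V = \left(-20\right) \left(-39\right) = 780$)
$U = -6095$ ($U = 780 + - 5^{3} \cdot 55 = 780 + \left(-1\right) 125 \cdot 55 = 780 - 6875 = -6095$)
$\left(U + 14822\right) - 5211 = \left(-6095 + 14822\right) - 5211 = 8727 - 5211 = 3516$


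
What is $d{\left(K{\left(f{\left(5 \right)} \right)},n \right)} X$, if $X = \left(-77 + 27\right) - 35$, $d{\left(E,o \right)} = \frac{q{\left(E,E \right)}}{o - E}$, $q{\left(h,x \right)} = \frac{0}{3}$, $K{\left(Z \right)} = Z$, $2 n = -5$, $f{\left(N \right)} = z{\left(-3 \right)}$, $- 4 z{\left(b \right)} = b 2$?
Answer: $0$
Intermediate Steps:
$z{\left(b \right)} = - \frac{b}{2}$ ($z{\left(b \right)} = - \frac{b 2}{4} = - \frac{2 b}{4} = - \frac{b}{2}$)
$f{\left(N \right)} = \frac{3}{2}$ ($f{\left(N \right)} = \left(- \frac{1}{2}\right) \left(-3\right) = \frac{3}{2}$)
$n = - \frac{5}{2}$ ($n = \frac{1}{2} \left(-5\right) = - \frac{5}{2} \approx -2.5$)
$q{\left(h,x \right)} = 0$ ($q{\left(h,x \right)} = 0 \cdot \frac{1}{3} = 0$)
$d{\left(E,o \right)} = 0$ ($d{\left(E,o \right)} = \frac{0}{o - E} = 0$)
$X = -85$ ($X = -50 - 35 = -85$)
$d{\left(K{\left(f{\left(5 \right)} \right)},n \right)} X = 0 \left(-85\right) = 0$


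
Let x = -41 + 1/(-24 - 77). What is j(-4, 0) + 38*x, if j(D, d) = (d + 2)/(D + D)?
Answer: -629685/404 ≈ -1558.6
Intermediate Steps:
j(D, d) = (2 + d)/(2*D) (j(D, d) = (2 + d)/((2*D)) = (2 + d)*(1/(2*D)) = (2 + d)/(2*D))
x = -4142/101 (x = -41 + 1/(-101) = -41 - 1/101 = -4142/101 ≈ -41.010)
j(-4, 0) + 38*x = (½)*(2 + 0)/(-4) + 38*(-4142/101) = (½)*(-¼)*2 - 157396/101 = -¼ - 157396/101 = -629685/404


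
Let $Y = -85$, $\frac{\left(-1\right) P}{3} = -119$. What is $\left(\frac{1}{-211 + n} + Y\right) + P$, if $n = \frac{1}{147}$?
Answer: $\frac{8436205}{31016} \approx 272.0$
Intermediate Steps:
$P = 357$ ($P = \left(-3\right) \left(-119\right) = 357$)
$n = \frac{1}{147} \approx 0.0068027$
$\left(\frac{1}{-211 + n} + Y\right) + P = \left(\frac{1}{-211 + \frac{1}{147}} - 85\right) + 357 = \left(\frac{1}{- \frac{31016}{147}} - 85\right) + 357 = \left(- \frac{147}{31016} - 85\right) + 357 = - \frac{2636507}{31016} + 357 = \frac{8436205}{31016}$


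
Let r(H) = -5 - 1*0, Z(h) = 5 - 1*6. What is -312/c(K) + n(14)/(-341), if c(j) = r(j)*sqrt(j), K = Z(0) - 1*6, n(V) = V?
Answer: -14/341 - 312*I*sqrt(7)/35 ≈ -0.041056 - 23.585*I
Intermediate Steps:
Z(h) = -1 (Z(h) = 5 - 6 = -1)
r(H) = -5 (r(H) = -5 + 0 = -5)
K = -7 (K = -1 - 1*6 = -1 - 6 = -7)
c(j) = -5*sqrt(j)
-312/c(K) + n(14)/(-341) = -312*I*sqrt(7)/35 + 14/(-341) = -312*I*sqrt(7)/35 + 14*(-1/341) = -312*I*sqrt(7)/35 - 14/341 = -14/341 - 312*I*sqrt(7)/35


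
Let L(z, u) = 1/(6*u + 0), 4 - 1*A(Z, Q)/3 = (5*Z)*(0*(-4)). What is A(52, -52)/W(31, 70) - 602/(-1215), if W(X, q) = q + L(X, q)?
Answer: 23823002/35722215 ≈ 0.66690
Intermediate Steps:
A(Z, Q) = 12 (A(Z, Q) = 12 - 3*5*Z*0*(-4) = 12 - 3*5*Z*0 = 12 - 3*0 = 12 + 0 = 12)
L(z, u) = 1/(6*u)
W(X, q) = q + 1/(6*q)
A(52, -52)/W(31, 70) - 602/(-1215) = 12/(70 + (⅙)/70) - 602/(-1215) = 12/(70 + (⅙)*(1/70)) - 602*(-1/1215) = 12/(70 + 1/420) + 602/1215 = 12/(29401/420) + 602/1215 = 12*(420/29401) + 602/1215 = 5040/29401 + 602/1215 = 23823002/35722215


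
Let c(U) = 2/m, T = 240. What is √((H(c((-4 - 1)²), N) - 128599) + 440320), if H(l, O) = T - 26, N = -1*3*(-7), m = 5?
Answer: √311935 ≈ 558.51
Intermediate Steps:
c(U) = ⅖ (c(U) = 2/5 = 2*(⅕) = ⅖)
N = 21 (N = -3*(-7) = 21)
H(l, O) = 214 (H(l, O) = 240 - 26 = 214)
√((H(c((-4 - 1)²), N) - 128599) + 440320) = √((214 - 128599) + 440320) = √(-128385 + 440320) = √311935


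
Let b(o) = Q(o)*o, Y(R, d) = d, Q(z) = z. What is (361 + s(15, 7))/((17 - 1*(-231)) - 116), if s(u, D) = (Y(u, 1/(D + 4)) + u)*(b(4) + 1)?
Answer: 6793/1452 ≈ 4.6784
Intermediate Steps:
b(o) = o² (b(o) = o*o = o²)
s(u, D) = 17*u + 17/(4 + D) (s(u, D) = (1/(D + 4) + u)*(4² + 1) = (1/(4 + D) + u)*(16 + 1) = (u + 1/(4 + D))*17 = 17*u + 17/(4 + D))
(361 + s(15, 7))/((17 - 1*(-231)) - 116) = (361 + 17*(1 + 15*(4 + 7))/(4 + 7))/((17 - 1*(-231)) - 116) = (361 + 17*(1 + 15*11)/11)/((17 + 231) - 116) = (361 + 17*(1/11)*(1 + 165))/(248 - 116) = (361 + 17*(1/11)*166)/132 = (361 + 2822/11)*(1/132) = (6793/11)*(1/132) = 6793/1452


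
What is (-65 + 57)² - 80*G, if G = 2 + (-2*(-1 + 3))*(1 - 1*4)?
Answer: -1056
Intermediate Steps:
G = 14 (G = 2 + (-2*2)*(1 - 4) = 2 - 4*(-3) = 2 + 12 = 14)
(-65 + 57)² - 80*G = (-65 + 57)² - 80*14 = (-8)² - 1*1120 = 64 - 1120 = -1056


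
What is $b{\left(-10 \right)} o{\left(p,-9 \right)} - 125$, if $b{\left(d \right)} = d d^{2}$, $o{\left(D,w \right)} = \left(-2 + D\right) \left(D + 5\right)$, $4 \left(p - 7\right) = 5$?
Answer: $- \frac{165875}{2} \approx -82938.0$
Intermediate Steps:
$p = \frac{33}{4}$ ($p = 7 + \frac{1}{4} \cdot 5 = 7 + \frac{5}{4} = \frac{33}{4} \approx 8.25$)
$o{\left(D,w \right)} = \left(-2 + D\right) \left(5 + D\right)$
$b{\left(d \right)} = d^{3}$
$b{\left(-10 \right)} o{\left(p,-9 \right)} - 125 = \left(-10\right)^{3} \left(-10 + \left(\frac{33}{4}\right)^{2} + 3 \cdot \frac{33}{4}\right) - 125 = - 1000 \left(-10 + \frac{1089}{16} + \frac{99}{4}\right) - 125 = \left(-1000\right) \frac{1325}{16} - 125 = - \frac{165625}{2} - 125 = - \frac{165875}{2}$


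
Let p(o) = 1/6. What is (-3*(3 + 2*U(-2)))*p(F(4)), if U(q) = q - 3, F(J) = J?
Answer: 7/2 ≈ 3.5000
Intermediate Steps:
p(o) = ⅙ (p(o) = 1*(⅙) = ⅙)
U(q) = -3 + q
(-3*(3 + 2*U(-2)))*p(F(4)) = -3*(3 + 2*(-3 - 2))*(⅙) = -3*(3 + 2*(-5))*(⅙) = -3*(3 - 10)*(⅙) = -3*(-7)*(⅙) = 21*(⅙) = 7/2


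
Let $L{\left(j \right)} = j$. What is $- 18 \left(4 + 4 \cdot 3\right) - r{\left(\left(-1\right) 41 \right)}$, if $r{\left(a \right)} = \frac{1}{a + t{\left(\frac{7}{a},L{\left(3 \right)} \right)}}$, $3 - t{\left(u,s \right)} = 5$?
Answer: $- \frac{12383}{43} \approx -287.98$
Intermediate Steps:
$t{\left(u,s \right)} = -2$ ($t{\left(u,s \right)} = 3 - 5 = -2$)
$r{\left(a \right)} = \frac{1}{-2 + a}$ ($r{\left(a \right)} = \frac{1}{a - 2} = \frac{1}{-2 + a}$)
$- 18 \left(4 + 4 \cdot 3\right) - r{\left(\left(-1\right) 41 \right)} = - 18 \left(4 + 4 \cdot 3\right) - \frac{1}{-2 - 41} = - 18 \left(4 + 12\right) - \frac{1}{-2 - 41} = \left(-18\right) 16 - \frac{1}{-43} = -288 - - \frac{1}{43} = -288 + \frac{1}{43} = - \frac{12383}{43}$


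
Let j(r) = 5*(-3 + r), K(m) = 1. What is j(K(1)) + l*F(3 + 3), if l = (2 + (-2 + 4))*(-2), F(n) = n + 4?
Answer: -90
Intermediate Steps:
F(n) = 4 + n
j(r) = -15 + 5*r
l = -8 (l = (2 + 2)*(-2) = 4*(-2) = -8)
j(K(1)) + l*F(3 + 3) = (-15 + 5*1) - 8*(4 + (3 + 3)) = (-15 + 5) - 8*(4 + 6) = -10 - 8*10 = -10 - 80 = -90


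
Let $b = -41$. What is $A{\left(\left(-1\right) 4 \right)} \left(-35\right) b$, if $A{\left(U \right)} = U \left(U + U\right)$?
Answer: $45920$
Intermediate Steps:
$A{\left(U \right)} = 2 U^{2}$ ($A{\left(U \right)} = U 2 U = 2 U^{2}$)
$A{\left(\left(-1\right) 4 \right)} \left(-35\right) b = 2 \left(\left(-1\right) 4\right)^{2} \left(-35\right) \left(-41\right) = 2 \left(-4\right)^{2} \left(-35\right) \left(-41\right) = 2 \cdot 16 \left(-35\right) \left(-41\right) = 32 \left(-35\right) \left(-41\right) = \left(-1120\right) \left(-41\right) = 45920$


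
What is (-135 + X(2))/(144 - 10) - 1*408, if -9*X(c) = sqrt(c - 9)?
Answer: -54807/134 - I*sqrt(7)/1206 ≈ -409.01 - 0.0021938*I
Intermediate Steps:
X(c) = -sqrt(-9 + c)/9 (X(c) = -sqrt(c - 9)/9 = -sqrt(-9 + c)/9)
(-135 + X(2))/(144 - 10) - 1*408 = (-135 - sqrt(-9 + 2)/9)/(144 - 10) - 1*408 = (-135 - I*sqrt(7)/9)/134 - 408 = (-135 - I*sqrt(7)/9)*(1/134) - 408 = (-135/134 - I*sqrt(7)/1206) - 408 = -54807/134 - I*sqrt(7)/1206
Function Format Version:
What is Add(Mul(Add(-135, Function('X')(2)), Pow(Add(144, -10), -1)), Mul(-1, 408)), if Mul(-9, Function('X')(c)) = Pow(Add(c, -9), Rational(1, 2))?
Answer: Add(Rational(-54807, 134), Mul(Rational(-1, 1206), I, Pow(7, Rational(1, 2)))) ≈ Add(-409.01, Mul(-0.0021938, I))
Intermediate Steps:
Function('X')(c) = Mul(Rational(-1, 9), Pow(Add(-9, c), Rational(1, 2))) (Function('X')(c) = Mul(Rational(-1, 9), Pow(Add(c, -9), Rational(1, 2))) = Mul(Rational(-1, 9), Pow(Add(-9, c), Rational(1, 2))))
Add(Mul(Add(-135, Function('X')(2)), Pow(Add(144, -10), -1)), Mul(-1, 408)) = Add(Mul(Add(-135, Mul(Rational(-1, 9), Pow(Add(-9, 2), Rational(1, 2)))), Pow(Add(144, -10), -1)), Mul(-1, 408)) = Add(Mul(Add(-135, Mul(Rational(-1, 9), Pow(-7, Rational(1, 2)))), Pow(134, -1)), -408) = Add(Mul(Add(-135, Mul(Rational(-1, 9), Mul(I, Pow(7, Rational(1, 2))))), Rational(1, 134)), -408) = Add(Mul(Add(-135, Mul(Rational(-1, 9), I, Pow(7, Rational(1, 2)))), Rational(1, 134)), -408) = Add(Add(Rational(-135, 134), Mul(Rational(-1, 1206), I, Pow(7, Rational(1, 2)))), -408) = Add(Rational(-54807, 134), Mul(Rational(-1, 1206), I, Pow(7, Rational(1, 2))))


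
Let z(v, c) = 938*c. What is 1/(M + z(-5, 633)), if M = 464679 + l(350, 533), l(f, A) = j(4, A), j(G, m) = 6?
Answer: 1/1058439 ≈ 9.4479e-7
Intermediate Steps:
l(f, A) = 6
M = 464685 (M = 464679 + 6 = 464685)
1/(M + z(-5, 633)) = 1/(464685 + 938*633) = 1/(464685 + 593754) = 1/1058439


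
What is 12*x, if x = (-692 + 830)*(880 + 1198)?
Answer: 3441168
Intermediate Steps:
x = 286764 (x = 138*2078 = 286764)
12*x = 12*286764 = 3441168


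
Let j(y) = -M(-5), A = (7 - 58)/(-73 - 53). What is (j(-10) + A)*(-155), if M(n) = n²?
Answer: 160115/42 ≈ 3812.3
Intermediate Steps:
A = 17/42 (A = -51/(-126) = -51*(-1/126) = 17/42 ≈ 0.40476)
j(y) = -25 (j(y) = -1*(-5)² = -1*25 = -25)
(j(-10) + A)*(-155) = (-25 + 17/42)*(-155) = -1033/42*(-155) = 160115/42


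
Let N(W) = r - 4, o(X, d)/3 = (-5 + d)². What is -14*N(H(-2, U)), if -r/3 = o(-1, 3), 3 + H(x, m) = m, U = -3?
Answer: 560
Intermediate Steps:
H(x, m) = -3 + m
o(X, d) = 3*(-5 + d)²
r = -36 (r = -9*(-5 + 3)² = -9*(-2)² = -9*4 = -3*12 = -36)
N(W) = -40 (N(W) = -36 - 4 = -40)
-14*N(H(-2, U)) = -14*(-40) = 560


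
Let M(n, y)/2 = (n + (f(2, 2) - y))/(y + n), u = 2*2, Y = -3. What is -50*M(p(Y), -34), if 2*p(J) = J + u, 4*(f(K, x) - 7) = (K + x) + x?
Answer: 8600/67 ≈ 128.36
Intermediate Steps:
f(K, x) = 7 + x/2 + K/4 (f(K, x) = 7 + ((K + x) + x)/4 = 7 + (K + 2*x)/4 = 7 + (x/2 + K/4) = 7 + x/2 + K/4)
u = 4
p(J) = 2 + J/2 (p(J) = (J + 4)/2 = (4 + J)/2 = 2 + J/2)
M(n, y) = 2*(17/2 + n - y)/(n + y) (M(n, y) = 2*((n + ((7 + (½)*2 + (¼)*2) - y))/(y + n)) = 2*((n + ((7 + 1 + ½) - y))/(n + y)) = 2*((n + (17/2 - y))/(n + y)) = 2*((17/2 + n - y)/(n + y)) = 2*(17/2 + n - y)/(n + y))
-50*M(p(Y), -34) = -50*(17 - 2*(-34) + 2*(2 + (½)*(-3)))/((2 + (½)*(-3)) - 34) = -50*(17 + 68 + 2*(2 - 3/2))/((2 - 3/2) - 34) = -50*(17 + 68 + 2*(½))/(½ - 34) = -50*(17 + 68 + 1)/(-67/2) = -(-100)*86/67 = -50*(-172/67) = 8600/67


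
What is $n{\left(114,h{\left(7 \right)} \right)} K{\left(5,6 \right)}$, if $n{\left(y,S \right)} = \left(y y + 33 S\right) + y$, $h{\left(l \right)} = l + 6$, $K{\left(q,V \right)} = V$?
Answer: $81234$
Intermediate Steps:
$h{\left(l \right)} = 6 + l$
$n{\left(y,S \right)} = y + y^{2} + 33 S$ ($n{\left(y,S \right)} = \left(y^{2} + 33 S\right) + y = y + y^{2} + 33 S$)
$n{\left(114,h{\left(7 \right)} \right)} K{\left(5,6 \right)} = \left(114 + 114^{2} + 33 \left(6 + 7\right)\right) 6 = \left(114 + 12996 + 33 \cdot 13\right) 6 = \left(114 + 12996 + 429\right) 6 = 13539 \cdot 6 = 81234$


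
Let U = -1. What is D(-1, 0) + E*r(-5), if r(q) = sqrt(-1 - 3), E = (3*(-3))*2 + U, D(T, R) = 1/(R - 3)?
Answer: -1/3 - 38*I ≈ -0.33333 - 38.0*I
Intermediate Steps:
D(T, R) = 1/(-3 + R)
E = -19 (E = (3*(-3))*2 - 1 = -9*2 - 1 = -18 - 1 = -19)
r(q) = 2*I (r(q) = sqrt(-4) = 2*I)
D(-1, 0) + E*r(-5) = 1/(-3 + 0) - 38*I = 1/(-3) - 38*I = -1/3 - 38*I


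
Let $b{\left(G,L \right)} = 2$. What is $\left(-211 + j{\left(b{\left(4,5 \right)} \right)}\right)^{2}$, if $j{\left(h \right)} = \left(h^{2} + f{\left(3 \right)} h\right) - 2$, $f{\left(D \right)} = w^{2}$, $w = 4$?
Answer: $31329$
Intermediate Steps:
$f{\left(D \right)} = 16$ ($f{\left(D \right)} = 4^{2} = 16$)
$j{\left(h \right)} = -2 + h^{2} + 16 h$ ($j{\left(h \right)} = \left(h^{2} + 16 h\right) - 2 = -2 + h^{2} + 16 h$)
$\left(-211 + j{\left(b{\left(4,5 \right)} \right)}\right)^{2} = \left(-211 + \left(-2 + 2^{2} + 16 \cdot 2\right)\right)^{2} = \left(-211 + \left(-2 + 4 + 32\right)\right)^{2} = \left(-211 + 34\right)^{2} = \left(-177\right)^{2} = 31329$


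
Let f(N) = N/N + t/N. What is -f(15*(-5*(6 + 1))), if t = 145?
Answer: -76/105 ≈ -0.72381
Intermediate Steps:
f(N) = 1 + 145/N (f(N) = N/N + 145/N = 1 + 145/N)
-f(15*(-5*(6 + 1))) = -(145 + 15*(-5*(6 + 1)))/(15*(-5*(6 + 1))) = -(145 + 15*(-5*7))/(15*(-5*7)) = -(145 + 15*(-35))/(15*(-35)) = -(145 - 525)/(-525) = -(-1)*(-380)/525 = -1*76/105 = -76/105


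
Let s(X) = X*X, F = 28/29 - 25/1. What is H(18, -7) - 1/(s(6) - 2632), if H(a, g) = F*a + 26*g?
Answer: -46271075/75284 ≈ -614.62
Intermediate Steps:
F = -697/29 (F = 28*(1/29) - 25*1 = 28/29 - 25 = -697/29 ≈ -24.034)
H(a, g) = 26*g - 697*a/29 (H(a, g) = -697*a/29 + 26*g = 26*g - 697*a/29)
s(X) = X²
H(18, -7) - 1/(s(6) - 2632) = (26*(-7) - 697/29*18) - 1/(6² - 2632) = (-182 - 12546/29) - 1/(36 - 2632) = -17824/29 - 1/(-2596) = -17824/29 - 1*(-1/2596) = -17824/29 + 1/2596 = -46271075/75284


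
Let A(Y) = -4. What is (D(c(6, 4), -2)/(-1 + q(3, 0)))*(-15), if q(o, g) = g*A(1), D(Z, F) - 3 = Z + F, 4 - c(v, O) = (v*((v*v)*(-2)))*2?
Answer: 13035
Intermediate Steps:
c(v, O) = 4 + 4*v³ (c(v, O) = 4 - v*((v*v)*(-2))*2 = 4 - v*(v²*(-2))*2 = 4 - v*(-2*v²)*2 = 4 - (-2*v³)*2 = 4 - (-4)*v³ = 4 + 4*v³)
D(Z, F) = 3 + F + Z (D(Z, F) = 3 + (Z + F) = 3 + (F + Z) = 3 + F + Z)
q(o, g) = -4*g (q(o, g) = g*(-4) = -4*g)
(D(c(6, 4), -2)/(-1 + q(3, 0)))*(-15) = ((3 - 2 + (4 + 4*6³))/(-1 - 4*0))*(-15) = ((3 - 2 + (4 + 4*216))/(-1 + 0))*(-15) = ((3 - 2 + (4 + 864))/(-1))*(-15) = -(3 - 2 + 868)*(-15) = -1*869*(-15) = -869*(-15) = 13035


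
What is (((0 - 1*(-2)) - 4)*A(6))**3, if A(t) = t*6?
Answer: -373248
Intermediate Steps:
A(t) = 6*t
(((0 - 1*(-2)) - 4)*A(6))**3 = (((0 - 1*(-2)) - 4)*(6*6))**3 = (((0 + 2) - 4)*36)**3 = ((2 - 4)*36)**3 = (-2*36)**3 = (-72)**3 = -373248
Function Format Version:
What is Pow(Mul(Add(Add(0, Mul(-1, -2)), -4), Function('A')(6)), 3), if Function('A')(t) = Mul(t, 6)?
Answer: -373248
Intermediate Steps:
Function('A')(t) = Mul(6, t)
Pow(Mul(Add(Add(0, Mul(-1, -2)), -4), Function('A')(6)), 3) = Pow(Mul(Add(Add(0, Mul(-1, -2)), -4), Mul(6, 6)), 3) = Pow(Mul(Add(Add(0, 2), -4), 36), 3) = Pow(Mul(Add(2, -4), 36), 3) = Pow(Mul(-2, 36), 3) = Pow(-72, 3) = -373248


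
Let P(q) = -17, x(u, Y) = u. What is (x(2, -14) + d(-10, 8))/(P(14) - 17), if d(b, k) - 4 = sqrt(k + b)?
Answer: -3/17 - I*sqrt(2)/34 ≈ -0.17647 - 0.041595*I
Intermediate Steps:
d(b, k) = 4 + sqrt(b + k) (d(b, k) = 4 + sqrt(k + b) = 4 + sqrt(b + k))
(x(2, -14) + d(-10, 8))/(P(14) - 17) = (2 + (4 + sqrt(-10 + 8)))/(-17 - 17) = (2 + (4 + sqrt(-2)))/(-34) = (2 + (4 + I*sqrt(2)))*(-1/34) = (6 + I*sqrt(2))*(-1/34) = -3/17 - I*sqrt(2)/34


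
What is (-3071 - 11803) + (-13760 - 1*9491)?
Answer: -38125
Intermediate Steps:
(-3071 - 11803) + (-13760 - 1*9491) = -14874 + (-13760 - 9491) = -14874 - 23251 = -38125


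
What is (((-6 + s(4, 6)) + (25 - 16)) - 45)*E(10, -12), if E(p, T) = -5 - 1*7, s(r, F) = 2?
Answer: 480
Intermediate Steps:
E(p, T) = -12 (E(p, T) = -5 - 7 = -12)
(((-6 + s(4, 6)) + (25 - 16)) - 45)*E(10, -12) = (((-6 + 2) + (25 - 16)) - 45)*(-12) = ((-4 + 9) - 45)*(-12) = (5 - 45)*(-12) = -40*(-12) = 480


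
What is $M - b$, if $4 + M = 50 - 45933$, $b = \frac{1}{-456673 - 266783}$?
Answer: $- \frac{33197225471}{723456} \approx -45887.0$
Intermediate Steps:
$b = - \frac{1}{723456}$ ($b = \frac{1}{-723456} = - \frac{1}{723456} \approx -1.3823 \cdot 10^{-6}$)
$M = -45887$ ($M = -4 + \left(50 - 45933\right) = -4 - 45883 = -45887$)
$M - b = -45887 - - \frac{1}{723456} = -45887 + \frac{1}{723456} = - \frac{33197225471}{723456}$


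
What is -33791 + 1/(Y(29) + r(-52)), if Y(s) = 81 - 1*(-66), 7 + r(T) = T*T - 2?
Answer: -96034021/2842 ≈ -33791.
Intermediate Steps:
r(T) = -9 + T² (r(T) = -7 + (T*T - 2) = -7 + (T² - 2) = -7 + (-2 + T²) = -9 + T²)
Y(s) = 147 (Y(s) = 81 + 66 = 147)
-33791 + 1/(Y(29) + r(-52)) = -33791 + 1/(147 + (-9 + (-52)²)) = -33791 + 1/(147 + (-9 + 2704)) = -33791 + 1/(147 + 2695) = -33791 + 1/2842 = -96034021/2842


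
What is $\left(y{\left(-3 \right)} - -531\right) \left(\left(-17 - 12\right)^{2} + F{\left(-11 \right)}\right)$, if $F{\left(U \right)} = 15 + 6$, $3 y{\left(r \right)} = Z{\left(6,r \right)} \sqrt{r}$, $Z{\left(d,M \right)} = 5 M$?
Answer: $457722 - 4310 i \sqrt{3} \approx 4.5772 \cdot 10^{5} - 7465.1 i$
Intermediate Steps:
$y{\left(r \right)} = \frac{5 r^{\frac{3}{2}}}{3}$ ($y{\left(r \right)} = \frac{5 r \sqrt{r}}{3} = \frac{5 r^{\frac{3}{2}}}{3}$)
$F{\left(U \right)} = 21$
$\left(y{\left(-3 \right)} - -531\right) \left(\left(-17 - 12\right)^{2} + F{\left(-11 \right)}\right) = \left(\frac{5 \left(-3\right)^{\frac{3}{2}}}{3} - -531\right) \left(\left(-17 - 12\right)^{2} + 21\right) = \left(\frac{5 \left(- 3 i \sqrt{3}\right)}{3} + 531\right) \left(\left(-29\right)^{2} + 21\right) = \left(- 5 i \sqrt{3} + 531\right) \left(841 + 21\right) = \left(531 - 5 i \sqrt{3}\right) 862 = 457722 - 4310 i \sqrt{3}$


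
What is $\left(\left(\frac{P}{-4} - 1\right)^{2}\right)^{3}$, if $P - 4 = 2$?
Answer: $\frac{15625}{64} \approx 244.14$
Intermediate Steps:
$P = 6$ ($P = 4 + 2 = 6$)
$\left(\left(\frac{P}{-4} - 1\right)^{2}\right)^{3} = \left(\left(\frac{6}{-4} - 1\right)^{2}\right)^{3} = \left(\left(6 \left(- \frac{1}{4}\right) - 1\right)^{2}\right)^{3} = \left(\left(- \frac{3}{2} - 1\right)^{2}\right)^{3} = \left(\left(- \frac{5}{2}\right)^{2}\right)^{3} = \left(\frac{25}{4}\right)^{3} = \frac{15625}{64}$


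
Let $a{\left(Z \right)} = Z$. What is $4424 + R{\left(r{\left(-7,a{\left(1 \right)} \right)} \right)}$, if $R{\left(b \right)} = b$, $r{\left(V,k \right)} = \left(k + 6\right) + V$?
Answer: $4424$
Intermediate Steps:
$r{\left(V,k \right)} = 6 + V + k$ ($r{\left(V,k \right)} = \left(6 + k\right) + V = 6 + V + k$)
$4424 + R{\left(r{\left(-7,a{\left(1 \right)} \right)} \right)} = 4424 + \left(6 - 7 + 1\right) = 4424 + 0 = 4424$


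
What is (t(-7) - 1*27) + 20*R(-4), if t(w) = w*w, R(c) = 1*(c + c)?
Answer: -138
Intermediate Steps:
R(c) = 2*c (R(c) = 1*(2*c) = 2*c)
t(w) = w²
(t(-7) - 1*27) + 20*R(-4) = ((-7)² - 1*27) + 20*(2*(-4)) = (49 - 27) + 20*(-8) = 22 - 160 = -138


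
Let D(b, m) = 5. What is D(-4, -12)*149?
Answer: 745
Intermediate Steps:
D(-4, -12)*149 = 5*149 = 745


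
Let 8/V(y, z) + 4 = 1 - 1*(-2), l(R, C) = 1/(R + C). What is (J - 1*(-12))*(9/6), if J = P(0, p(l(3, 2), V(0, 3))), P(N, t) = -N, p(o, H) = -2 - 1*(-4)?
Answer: 18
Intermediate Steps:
l(R, C) = 1/(C + R)
V(y, z) = -8 (V(y, z) = 8/(-4 + (1 - 1*(-2))) = 8/(-4 + (1 + 2)) = 8/(-4 + 3) = 8/(-1) = 8*(-1) = -8)
p(o, H) = 2 (p(o, H) = -2 + 4 = 2)
J = 0 (J = -1*0 = 0)
(J - 1*(-12))*(9/6) = (0 - 1*(-12))*(9/6) = (0 + 12)*(9*(⅙)) = 12*(3/2) = 18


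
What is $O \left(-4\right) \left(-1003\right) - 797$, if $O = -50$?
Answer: $-201397$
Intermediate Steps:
$O \left(-4\right) \left(-1003\right) - 797 = \left(-50\right) \left(-4\right) \left(-1003\right) - 797 = 200 \left(-1003\right) - 797 = -200600 - 797 = -201397$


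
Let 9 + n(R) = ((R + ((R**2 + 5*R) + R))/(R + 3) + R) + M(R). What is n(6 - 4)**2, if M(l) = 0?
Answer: 289/25 ≈ 11.560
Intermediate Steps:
n(R) = -9 + R + (R**2 + 7*R)/(3 + R) (n(R) = -9 + (((R + ((R**2 + 5*R) + R))/(R + 3) + R) + 0) = -9 + (((R + (R**2 + 6*R))/(3 + R) + R) + 0) = -9 + (((R**2 + 7*R)/(3 + R) + R) + 0) = -9 + ((R + (R**2 + 7*R)/(3 + R)) + 0) = -9 + (R + (R**2 + 7*R)/(3 + R)) = -9 + R + (R**2 + 7*R)/(3 + R))
n(6 - 4)**2 = ((-27 + (6 - 4) + 2*(6 - 4)**2)/(3 + (6 - 4)))**2 = ((-27 + 2 + 2*2**2)/(3 + 2))**2 = ((-27 + 2 + 2*4)/5)**2 = ((-27 + 2 + 8)/5)**2 = ((1/5)*(-17))**2 = (-17/5)**2 = 289/25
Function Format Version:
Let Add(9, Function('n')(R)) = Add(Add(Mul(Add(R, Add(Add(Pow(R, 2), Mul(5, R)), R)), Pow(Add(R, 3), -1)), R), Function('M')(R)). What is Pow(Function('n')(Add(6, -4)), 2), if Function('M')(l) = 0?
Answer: Rational(289, 25) ≈ 11.560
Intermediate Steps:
Function('n')(R) = Add(-9, R, Mul(Pow(Add(3, R), -1), Add(Pow(R, 2), Mul(7, R)))) (Function('n')(R) = Add(-9, Add(Add(Mul(Add(R, Add(Add(Pow(R, 2), Mul(5, R)), R)), Pow(Add(R, 3), -1)), R), 0)) = Add(-9, Add(Add(Mul(Add(R, Add(Pow(R, 2), Mul(6, R))), Pow(Add(3, R), -1)), R), 0)) = Add(-9, Add(Add(Mul(Add(Pow(R, 2), Mul(7, R)), Pow(Add(3, R), -1)), R), 0)) = Add(-9, Add(Add(Mul(Pow(Add(3, R), -1), Add(Pow(R, 2), Mul(7, R))), R), 0)) = Add(-9, Add(Add(R, Mul(Pow(Add(3, R), -1), Add(Pow(R, 2), Mul(7, R)))), 0)) = Add(-9, Add(R, Mul(Pow(Add(3, R), -1), Add(Pow(R, 2), Mul(7, R))))) = Add(-9, R, Mul(Pow(Add(3, R), -1), Add(Pow(R, 2), Mul(7, R)))))
Pow(Function('n')(Add(6, -4)), 2) = Pow(Mul(Pow(Add(3, Add(6, -4)), -1), Add(-27, Add(6, -4), Mul(2, Pow(Add(6, -4), 2)))), 2) = Pow(Mul(Pow(Add(3, 2), -1), Add(-27, 2, Mul(2, Pow(2, 2)))), 2) = Pow(Mul(Pow(5, -1), Add(-27, 2, Mul(2, 4))), 2) = Pow(Mul(Rational(1, 5), Add(-27, 2, 8)), 2) = Pow(Mul(Rational(1, 5), -17), 2) = Pow(Rational(-17, 5), 2) = Rational(289, 25)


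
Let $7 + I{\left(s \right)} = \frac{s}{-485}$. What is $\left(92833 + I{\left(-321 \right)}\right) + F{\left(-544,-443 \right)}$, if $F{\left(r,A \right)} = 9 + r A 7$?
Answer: $\frac{863193136}{485} \approx 1.7798 \cdot 10^{6}$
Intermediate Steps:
$I{\left(s \right)} = -7 - \frac{s}{485}$ ($I{\left(s \right)} = -7 + \frac{s}{-485} = -7 + s \left(- \frac{1}{485}\right) = -7 - \frac{s}{485}$)
$F{\left(r,A \right)} = 9 + 7 A r$ ($F{\left(r,A \right)} = 9 + A r 7 = 9 + 7 A r$)
$\left(92833 + I{\left(-321 \right)}\right) + F{\left(-544,-443 \right)} = \left(92833 - \frac{3074}{485}\right) + \left(9 + 7 \left(-443\right) \left(-544\right)\right) = \left(92833 + \left(-7 + \frac{321}{485}\right)\right) + \left(9 + 1686944\right) = \left(92833 - \frac{3074}{485}\right) + 1686953 = \frac{45020931}{485} + 1686953 = \frac{863193136}{485}$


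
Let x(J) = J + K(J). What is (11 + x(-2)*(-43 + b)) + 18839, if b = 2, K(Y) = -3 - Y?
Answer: 18973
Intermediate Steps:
x(J) = -3 (x(J) = J + (-3 - J) = -3)
(11 + x(-2)*(-43 + b)) + 18839 = (11 - 3*(-43 + 2)) + 18839 = (11 - 3*(-41)) + 18839 = (11 + 123) + 18839 = 134 + 18839 = 18973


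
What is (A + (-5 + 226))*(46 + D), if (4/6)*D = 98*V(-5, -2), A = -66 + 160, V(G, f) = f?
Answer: -78120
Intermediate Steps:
A = 94
D = -294 (D = 3*(98*(-2))/2 = (3/2)*(-196) = -294)
(A + (-5 + 226))*(46 + D) = (94 + (-5 + 226))*(46 - 294) = (94 + 221)*(-248) = 315*(-248) = -78120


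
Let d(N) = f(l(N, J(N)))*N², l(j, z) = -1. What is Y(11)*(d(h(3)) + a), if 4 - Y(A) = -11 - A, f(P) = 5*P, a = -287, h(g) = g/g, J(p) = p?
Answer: -7592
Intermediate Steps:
h(g) = 1
Y(A) = 15 + A (Y(A) = 4 - (-11 - A) = 4 + (11 + A) = 15 + A)
d(N) = -5*N² (d(N) = (5*(-1))*N² = -5*N²)
Y(11)*(d(h(3)) + a) = (15 + 11)*(-5*1² - 287) = 26*(-5*1 - 287) = 26*(-5 - 287) = 26*(-292) = -7592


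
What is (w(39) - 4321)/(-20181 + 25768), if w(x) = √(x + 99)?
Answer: -4321/5587 + √138/5587 ≈ -0.77130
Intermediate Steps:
w(x) = √(99 + x)
(w(39) - 4321)/(-20181 + 25768) = (√(99 + 39) - 4321)/(-20181 + 25768) = (√138 - 4321)/5587 = (-4321 + √138)*(1/5587) = -4321/5587 + √138/5587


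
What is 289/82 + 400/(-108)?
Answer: -397/2214 ≈ -0.17931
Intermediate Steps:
289/82 + 400/(-108) = 289*(1/82) + 400*(-1/108) = 289/82 - 100/27 = -397/2214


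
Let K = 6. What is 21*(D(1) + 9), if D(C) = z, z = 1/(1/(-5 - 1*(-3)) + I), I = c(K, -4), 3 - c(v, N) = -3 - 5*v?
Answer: 13461/71 ≈ 189.59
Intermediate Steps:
c(v, N) = 6 + 5*v (c(v, N) = 3 - (-3 - 5*v) = 3 + (3 + 5*v) = 6 + 5*v)
I = 36 (I = 6 + 5*6 = 6 + 30 = 36)
z = 2/71 (z = 1/(1/(-5 - 1*(-3)) + 36) = 1/(1/(-5 + 3) + 36) = 1/(1/(-2) + 36) = 1/(-½ + 36) = 1/(71/2) = 2/71 ≈ 0.028169)
D(C) = 2/71
21*(D(1) + 9) = 21*(2/71 + 9) = 21*(641/71) = 13461/71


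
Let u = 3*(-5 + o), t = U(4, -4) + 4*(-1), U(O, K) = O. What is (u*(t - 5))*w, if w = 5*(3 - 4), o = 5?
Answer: 0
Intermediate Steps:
w = -5 (w = 5*(-1) = -5)
t = 0 (t = 4 + 4*(-1) = 4 - 4 = 0)
u = 0 (u = 3*(-5 + 5) = 3*0 = 0)
(u*(t - 5))*w = (0*(0 - 5))*(-5) = (0*(-5))*(-5) = 0*(-5) = 0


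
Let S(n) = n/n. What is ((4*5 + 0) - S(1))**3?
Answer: 6859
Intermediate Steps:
S(n) = 1
((4*5 + 0) - S(1))**3 = ((4*5 + 0) - 1*1)**3 = ((20 + 0) - 1)**3 = (20 - 1)**3 = 19**3 = 6859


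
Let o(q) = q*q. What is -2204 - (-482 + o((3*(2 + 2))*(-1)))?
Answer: -1866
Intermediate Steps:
o(q) = q²
-2204 - (-482 + o((3*(2 + 2))*(-1))) = -2204 - (-482 + ((3*(2 + 2))*(-1))²) = -2204 - (-482 + ((3*4)*(-1))²) = -2204 - (-482 + (12*(-1))²) = -2204 - (-482 + (-12)²) = -2204 - (-482 + 144) = -2204 - 1*(-338) = -2204 + 338 = -1866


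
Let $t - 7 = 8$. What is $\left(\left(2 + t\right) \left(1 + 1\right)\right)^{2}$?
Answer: $1156$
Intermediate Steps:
$t = 15$ ($t = 7 + 8 = 15$)
$\left(\left(2 + t\right) \left(1 + 1\right)\right)^{2} = \left(\left(2 + 15\right) \left(1 + 1\right)\right)^{2} = \left(17 \cdot 2\right)^{2} = 34^{2} = 1156$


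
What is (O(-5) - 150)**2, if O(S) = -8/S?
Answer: 550564/25 ≈ 22023.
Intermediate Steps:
(O(-5) - 150)**2 = (-8/(-5) - 150)**2 = (-8*(-1/5) - 150)**2 = (8/5 - 150)**2 = (-742/5)**2 = 550564/25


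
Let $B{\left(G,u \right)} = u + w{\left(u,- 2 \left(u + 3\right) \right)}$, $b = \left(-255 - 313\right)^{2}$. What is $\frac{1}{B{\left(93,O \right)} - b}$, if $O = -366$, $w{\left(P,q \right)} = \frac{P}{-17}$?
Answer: $- \frac{17}{5490464} \approx -3.0963 \cdot 10^{-6}$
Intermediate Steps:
$w{\left(P,q \right)} = - \frac{P}{17}$ ($w{\left(P,q \right)} = P \left(- \frac{1}{17}\right) = - \frac{P}{17}$)
$b = 322624$ ($b = \left(-568\right)^{2} = 322624$)
$B{\left(G,u \right)} = \frac{16 u}{17}$ ($B{\left(G,u \right)} = u - \frac{u}{17} = \frac{16 u}{17}$)
$\frac{1}{B{\left(93,O \right)} - b} = \frac{1}{\frac{16}{17} \left(-366\right) - 322624} = \frac{1}{- \frac{5856}{17} - 322624} = \frac{1}{- \frac{5490464}{17}} = - \frac{17}{5490464}$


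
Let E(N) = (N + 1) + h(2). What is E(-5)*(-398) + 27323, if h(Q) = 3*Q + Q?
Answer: 25731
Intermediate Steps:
h(Q) = 4*Q
E(N) = 9 + N (E(N) = (N + 1) + 4*2 = (1 + N) + 8 = 9 + N)
E(-5)*(-398) + 27323 = (9 - 5)*(-398) + 27323 = 4*(-398) + 27323 = -1592 + 27323 = 25731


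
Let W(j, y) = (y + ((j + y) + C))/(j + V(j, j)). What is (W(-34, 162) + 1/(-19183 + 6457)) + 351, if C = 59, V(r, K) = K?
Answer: 149651363/432684 ≈ 345.87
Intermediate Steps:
W(j, y) = (59 + j + 2*y)/(2*j) (W(j, y) = (y + ((j + y) + 59))/(j + j) = (y + (59 + j + y))/((2*j)) = (59 + j + 2*y)*(1/(2*j)) = (59 + j + 2*y)/(2*j))
(W(-34, 162) + 1/(-19183 + 6457)) + 351 = ((½)*(59 - 34 + 2*162)/(-34) + 1/(-19183 + 6457)) + 351 = ((½)*(-1/34)*(59 - 34 + 324) + 1/(-12726)) + 351 = ((½)*(-1/34)*349 - 1/12726) + 351 = (-349/68 - 1/12726) + 351 = -2220721/432684 + 351 = 149651363/432684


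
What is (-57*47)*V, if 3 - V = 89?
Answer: 230394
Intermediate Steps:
V = -86 (V = 3 - 1*89 = 3 - 89 = -86)
(-57*47)*V = -57*47*(-86) = -2679*(-86) = 230394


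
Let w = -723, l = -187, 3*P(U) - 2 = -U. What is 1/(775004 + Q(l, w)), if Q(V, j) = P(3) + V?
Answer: 3/2324450 ≈ 1.2906e-6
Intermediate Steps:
P(U) = ⅔ - U/3 (P(U) = ⅔ + (-U)/3 = ⅔ - U/3)
Q(V, j) = -⅓ + V (Q(V, j) = (⅔ - ⅓*3) + V = (⅔ - 1) + V = -⅓ + V)
1/(775004 + Q(l, w)) = 1/(775004 + (-⅓ - 187)) = 1/(775004 - 562/3) = 1/(2324450/3) = 3/2324450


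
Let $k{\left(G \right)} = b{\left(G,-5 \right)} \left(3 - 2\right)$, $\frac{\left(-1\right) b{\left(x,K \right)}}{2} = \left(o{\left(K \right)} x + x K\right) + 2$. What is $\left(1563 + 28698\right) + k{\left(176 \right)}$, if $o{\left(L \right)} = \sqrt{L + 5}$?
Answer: $32017$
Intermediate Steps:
$o{\left(L \right)} = \sqrt{5 + L}$
$b{\left(x,K \right)} = -4 - 2 K x - 2 x \sqrt{5 + K}$ ($b{\left(x,K \right)} = - 2 \left(\left(\sqrt{5 + K} x + x K\right) + 2\right) = - 2 \left(\left(x \sqrt{5 + K} + K x\right) + 2\right) = - 2 \left(\left(K x + x \sqrt{5 + K}\right) + 2\right) = - 2 \left(2 + K x + x \sqrt{5 + K}\right) = -4 - 2 K x - 2 x \sqrt{5 + K}$)
$k{\left(G \right)} = -4 + 10 G$ ($k{\left(G \right)} = \left(-4 - - 10 G - 2 G \sqrt{5 - 5}\right) \left(3 - 2\right) = \left(-4 + 10 G - 2 G \sqrt{0}\right) 1 = \left(-4 + 10 G - 2 G 0\right) 1 = \left(-4 + 10 G + 0\right) 1 = \left(-4 + 10 G\right) 1 = -4 + 10 G$)
$\left(1563 + 28698\right) + k{\left(176 \right)} = \left(1563 + 28698\right) + \left(-4 + 10 \cdot 176\right) = 30261 + \left(-4 + 1760\right) = 30261 + 1756 = 32017$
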